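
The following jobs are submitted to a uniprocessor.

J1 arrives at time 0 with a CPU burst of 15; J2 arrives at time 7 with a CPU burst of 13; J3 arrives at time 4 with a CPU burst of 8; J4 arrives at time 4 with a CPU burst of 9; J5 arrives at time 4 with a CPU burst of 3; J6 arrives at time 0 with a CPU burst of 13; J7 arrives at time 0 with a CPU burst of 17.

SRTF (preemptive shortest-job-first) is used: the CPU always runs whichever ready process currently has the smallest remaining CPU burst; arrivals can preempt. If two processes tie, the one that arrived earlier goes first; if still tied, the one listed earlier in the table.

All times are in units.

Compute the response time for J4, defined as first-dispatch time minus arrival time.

20

Timeline: | J6 0-4 | J5 4-7 | J3 7-15 | J6 15-24 | J4 24-33 | J2 33-46 | J1 46-61 | J7 61-78 |
Completion: J1=61  J2=46  J3=15  J4=33  J5=7  J6=24  J7=78
Turnaround (C−A): J1=61  J2=39  J3=11  J4=29  J5=3  J6=24  J7=78
Response(J4) = first start − arrival = 24 − 4 = 20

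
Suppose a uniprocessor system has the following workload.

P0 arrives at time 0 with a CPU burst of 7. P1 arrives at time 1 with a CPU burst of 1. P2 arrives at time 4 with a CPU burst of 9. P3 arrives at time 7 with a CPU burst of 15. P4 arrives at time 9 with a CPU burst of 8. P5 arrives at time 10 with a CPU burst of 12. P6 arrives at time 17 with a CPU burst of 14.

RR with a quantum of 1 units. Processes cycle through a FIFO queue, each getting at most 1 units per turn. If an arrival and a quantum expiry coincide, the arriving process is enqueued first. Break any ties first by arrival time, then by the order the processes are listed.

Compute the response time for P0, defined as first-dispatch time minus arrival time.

Timeline: | P0 0-1 | P1 1-2 | P0 2-4 | P2 4-5 | P0 5-6 | P2 6-7 | P0 7-8 | P3 8-9 | P2 9-10 | P0 10-11 | P4 11-12 | P3 12-13 | P5 13-14 | P2 14-15 | P0 15-16 | P4 16-17 | P3 17-18 | P5 18-19 | P2 19-20 | P6 20-21 | P4 21-22 | P3 22-23 | P5 23-24 | P2 24-25 | P6 25-26 | P4 26-27 | P3 27-28 | P5 28-29 | P2 29-30 | P6 30-31 | P4 31-32 | P3 32-33 | P5 33-34 | P2 34-35 | P6 35-36 | P4 36-37 | P3 37-38 | P5 38-39 | P2 39-40 | P6 40-41 | P4 41-42 | P3 42-43 | P5 43-44 | P6 44-45 | P4 45-46 | P3 46-47 | P5 47-48 | P6 48-49 | P3 49-50 | P5 50-51 | P6 51-52 | P3 52-53 | P5 53-54 | P6 54-55 | P3 55-56 | P5 56-57 | P6 57-58 | P3 58-59 | P5 59-60 | P6 60-61 | P3 61-62 | P6 62-63 | P3 63-64 | P6 64-66 |
Completion: P0=16  P1=2  P2=40  P3=64  P4=46  P5=60  P6=66
Turnaround (C−A): P0=16  P1=1  P2=36  P3=57  P4=37  P5=50  P6=49
Response(P0) = first start − arrival = 0 − 0 = 0

0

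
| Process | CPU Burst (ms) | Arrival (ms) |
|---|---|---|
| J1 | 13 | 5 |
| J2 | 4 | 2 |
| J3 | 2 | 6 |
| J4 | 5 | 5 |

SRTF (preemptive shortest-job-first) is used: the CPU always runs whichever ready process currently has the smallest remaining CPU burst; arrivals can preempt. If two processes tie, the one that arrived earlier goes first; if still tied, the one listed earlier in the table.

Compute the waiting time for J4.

3

Schedule: | idle 0-2 | J2 2-6 | J3 6-8 | J4 8-13 | J1 13-26 |
Completion: J1=26  J2=6  J3=8  J4=13
Waiting(J4) = turnaround − burst = 8 − 5 = 3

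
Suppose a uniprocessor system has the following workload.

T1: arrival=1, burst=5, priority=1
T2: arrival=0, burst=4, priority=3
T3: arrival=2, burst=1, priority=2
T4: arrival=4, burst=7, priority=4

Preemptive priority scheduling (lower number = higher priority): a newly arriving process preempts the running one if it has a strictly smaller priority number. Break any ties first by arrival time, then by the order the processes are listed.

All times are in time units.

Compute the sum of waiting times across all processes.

16

Schedule: | T2 0-1 | T1 1-6 | T3 6-7 | T2 7-10 | T4 10-17 |
Completion: T1=6  T2=10  T3=7  T4=17
Waiting = turnaround − burst: T1=0, T2=6, T3=4, T4=6
Total waiting = 0 + 6 + 4 + 6 = 16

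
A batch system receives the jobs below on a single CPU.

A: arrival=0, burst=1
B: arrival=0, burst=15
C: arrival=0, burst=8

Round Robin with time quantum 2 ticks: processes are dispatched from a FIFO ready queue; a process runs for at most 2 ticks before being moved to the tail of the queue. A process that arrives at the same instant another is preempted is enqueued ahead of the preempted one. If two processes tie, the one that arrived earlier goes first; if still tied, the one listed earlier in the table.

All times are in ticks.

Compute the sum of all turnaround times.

Schedule: | A 0-1 | B 1-3 | C 3-5 | B 5-7 | C 7-9 | B 9-11 | C 11-13 | B 13-15 | C 15-17 | B 17-24 |
Completion: A=1  B=24  C=17
Turnaround = completion − arrival: A=1, B=24, C=17
Total turnaround = 1 + 24 + 17 = 42

42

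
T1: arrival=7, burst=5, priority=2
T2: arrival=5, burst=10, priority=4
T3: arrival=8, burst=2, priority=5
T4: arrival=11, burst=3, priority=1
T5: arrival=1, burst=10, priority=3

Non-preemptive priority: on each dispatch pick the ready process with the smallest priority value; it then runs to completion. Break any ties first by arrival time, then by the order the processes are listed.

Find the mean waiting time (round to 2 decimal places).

8.40

Gantt: | idle 0-1 | T5 1-11 | T4 11-14 | T1 14-19 | T2 19-29 | T3 29-31 |
Completion: T1=19  T2=29  T3=31  T4=14  T5=11
Turnaround (C−A): T1=12  T2=24  T3=23  T4=3  T5=10
Waiting times: T1=7, T2=14, T3=21, T4=0, T5=0
Average waiting = (7+14+21+0+0) / 5 = 42/5 = 8.40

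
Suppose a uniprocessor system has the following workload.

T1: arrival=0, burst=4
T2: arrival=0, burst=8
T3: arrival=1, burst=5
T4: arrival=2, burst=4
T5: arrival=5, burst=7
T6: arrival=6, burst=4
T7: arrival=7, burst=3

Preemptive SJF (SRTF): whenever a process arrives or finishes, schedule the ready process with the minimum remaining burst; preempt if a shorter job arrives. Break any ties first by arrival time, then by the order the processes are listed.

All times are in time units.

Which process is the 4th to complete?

T6

Gantt: | T1 0-4 | T4 4-8 | T7 8-11 | T6 11-15 | T3 15-20 | T5 20-27 | T2 27-35 |
Completion: T1=4  T2=35  T3=20  T4=8  T5=27  T6=15  T7=11
Turnaround (C−A): T1=4  T2=35  T3=19  T4=6  T5=22  T6=9  T7=4
Finish order: T1 → T4 → T7 → T6 → T3 → T5 → T2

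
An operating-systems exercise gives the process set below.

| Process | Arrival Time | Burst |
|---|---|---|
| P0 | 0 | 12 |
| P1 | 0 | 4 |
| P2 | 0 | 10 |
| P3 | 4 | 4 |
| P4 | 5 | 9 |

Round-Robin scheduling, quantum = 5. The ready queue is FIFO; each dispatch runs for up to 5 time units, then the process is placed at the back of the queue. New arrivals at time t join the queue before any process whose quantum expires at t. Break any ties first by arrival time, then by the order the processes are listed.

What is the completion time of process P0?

Schedule: | P0 0-5 | P1 5-9 | P2 9-14 | P3 14-18 | P4 18-23 | P0 23-28 | P2 28-33 | P4 33-37 | P0 37-39 |
Completion: P0=39  P1=9  P2=33  P3=18  P4=37

39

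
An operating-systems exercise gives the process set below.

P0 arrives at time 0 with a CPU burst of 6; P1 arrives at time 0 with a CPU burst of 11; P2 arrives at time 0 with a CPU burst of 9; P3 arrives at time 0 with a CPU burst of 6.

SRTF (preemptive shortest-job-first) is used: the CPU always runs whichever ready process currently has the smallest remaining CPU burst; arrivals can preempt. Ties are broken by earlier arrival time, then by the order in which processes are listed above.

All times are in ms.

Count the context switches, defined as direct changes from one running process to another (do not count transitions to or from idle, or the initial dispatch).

3

Gantt: | P0 0-6 | P3 6-12 | P2 12-21 | P1 21-32 |
Completion: P0=6  P1=32  P2=21  P3=12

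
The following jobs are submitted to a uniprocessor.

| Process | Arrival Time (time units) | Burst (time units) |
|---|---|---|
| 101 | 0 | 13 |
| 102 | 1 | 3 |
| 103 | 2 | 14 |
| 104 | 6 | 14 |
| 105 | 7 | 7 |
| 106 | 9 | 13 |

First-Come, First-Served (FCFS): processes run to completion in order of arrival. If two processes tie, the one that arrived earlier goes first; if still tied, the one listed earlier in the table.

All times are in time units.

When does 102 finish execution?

Timeline: | 101 0-13 | 102 13-16 | 103 16-30 | 104 30-44 | 105 44-51 | 106 51-64 |
Completion: 101=13  102=16  103=30  104=44  105=51  106=64

16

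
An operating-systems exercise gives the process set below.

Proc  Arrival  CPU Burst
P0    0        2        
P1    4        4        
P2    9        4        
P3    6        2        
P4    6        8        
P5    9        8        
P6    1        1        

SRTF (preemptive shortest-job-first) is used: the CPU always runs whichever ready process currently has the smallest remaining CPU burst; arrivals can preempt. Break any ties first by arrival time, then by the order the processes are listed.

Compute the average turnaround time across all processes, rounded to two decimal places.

7.71

Timeline: | P0 0-2 | P6 2-3 | idle 3-4 | P1 4-8 | P3 8-10 | P2 10-14 | P4 14-22 | P5 22-30 |
Completion: P0=2  P1=8  P2=14  P3=10  P4=22  P5=30  P6=3
Turnaround (C−A): P0=2  P1=4  P2=5  P3=4  P4=16  P5=21  P6=2
Turnaround times: P0=2, P1=4, P2=5, P3=4, P4=16, P5=21, P6=2
Average turnaround = (2+4+5+4+16+21+2) / 7 = 54/7 = 7.71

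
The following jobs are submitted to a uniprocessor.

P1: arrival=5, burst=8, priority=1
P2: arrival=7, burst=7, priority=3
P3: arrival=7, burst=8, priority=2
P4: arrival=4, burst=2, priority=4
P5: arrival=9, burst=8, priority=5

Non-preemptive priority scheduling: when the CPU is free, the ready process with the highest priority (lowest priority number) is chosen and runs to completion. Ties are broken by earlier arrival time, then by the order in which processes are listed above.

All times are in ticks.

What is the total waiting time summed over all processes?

43

Gantt: | idle 0-4 | P4 4-6 | P1 6-14 | P3 14-22 | P2 22-29 | P5 29-37 |
Completion: P1=14  P2=29  P3=22  P4=6  P5=37
Turnaround (C−A): P1=9  P2=22  P3=15  P4=2  P5=28
Waiting = turnaround − burst: P1=1, P2=15, P3=7, P4=0, P5=20
Total waiting = 1 + 15 + 7 + 0 + 20 = 43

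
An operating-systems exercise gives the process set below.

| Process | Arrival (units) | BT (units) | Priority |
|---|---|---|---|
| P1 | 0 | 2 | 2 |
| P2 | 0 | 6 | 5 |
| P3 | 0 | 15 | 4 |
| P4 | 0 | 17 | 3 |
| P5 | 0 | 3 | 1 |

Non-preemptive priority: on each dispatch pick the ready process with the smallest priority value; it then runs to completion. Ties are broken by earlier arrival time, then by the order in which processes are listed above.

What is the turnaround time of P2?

43

Schedule: | P5 0-3 | P1 3-5 | P4 5-22 | P3 22-37 | P2 37-43 |
Completion: P1=5  P2=43  P3=37  P4=22  P5=3
Turnaround (C−A): P1=5  P2=43  P3=37  P4=22  P5=3
Turnaround(P2) = completion − arrival = 43 − 0 = 43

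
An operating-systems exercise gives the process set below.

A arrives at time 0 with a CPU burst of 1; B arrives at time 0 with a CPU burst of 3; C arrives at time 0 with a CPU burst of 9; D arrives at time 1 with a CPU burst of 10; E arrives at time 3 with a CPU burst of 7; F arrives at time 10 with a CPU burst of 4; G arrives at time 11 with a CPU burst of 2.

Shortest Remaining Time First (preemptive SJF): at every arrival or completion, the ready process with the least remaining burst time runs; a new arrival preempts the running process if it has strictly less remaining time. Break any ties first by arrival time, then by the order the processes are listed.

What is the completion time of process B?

4

Schedule: | A 0-1 | B 1-4 | E 4-11 | G 11-13 | F 13-17 | C 17-26 | D 26-36 |
Completion: A=1  B=4  C=26  D=36  E=11  F=17  G=13
Turnaround (C−A): A=1  B=4  C=26  D=35  E=8  F=7  G=2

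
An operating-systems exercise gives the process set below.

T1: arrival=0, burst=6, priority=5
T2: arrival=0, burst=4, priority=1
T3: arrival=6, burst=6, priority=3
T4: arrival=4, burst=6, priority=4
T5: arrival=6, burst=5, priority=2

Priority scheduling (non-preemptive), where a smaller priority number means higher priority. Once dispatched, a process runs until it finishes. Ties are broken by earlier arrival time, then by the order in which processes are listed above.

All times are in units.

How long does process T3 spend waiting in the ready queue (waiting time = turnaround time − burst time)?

9

Gantt: | T2 0-4 | T4 4-10 | T5 10-15 | T3 15-21 | T1 21-27 |
Completion: T1=27  T2=4  T3=21  T4=10  T5=15
Turnaround (C−A): T1=27  T2=4  T3=15  T4=6  T5=9
Waiting(T3) = turnaround − burst = 15 − 6 = 9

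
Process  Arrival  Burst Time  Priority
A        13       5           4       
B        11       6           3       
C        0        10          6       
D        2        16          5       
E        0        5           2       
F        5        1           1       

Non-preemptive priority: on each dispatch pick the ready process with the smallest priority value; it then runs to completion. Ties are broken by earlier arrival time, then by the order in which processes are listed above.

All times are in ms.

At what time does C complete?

43

Timeline: | E 0-5 | F 5-6 | D 6-22 | B 22-28 | A 28-33 | C 33-43 |
Completion: A=33  B=28  C=43  D=22  E=5  F=6
Turnaround (C−A): A=20  B=17  C=43  D=20  E=5  F=1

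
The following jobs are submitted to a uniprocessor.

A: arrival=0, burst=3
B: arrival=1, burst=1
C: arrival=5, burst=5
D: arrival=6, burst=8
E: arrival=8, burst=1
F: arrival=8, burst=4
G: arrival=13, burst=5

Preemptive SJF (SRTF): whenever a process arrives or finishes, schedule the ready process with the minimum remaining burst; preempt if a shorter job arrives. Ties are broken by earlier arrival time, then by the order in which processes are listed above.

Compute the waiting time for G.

2

Gantt: | A 0-1 | B 1-2 | A 2-4 | idle 4-5 | C 5-8 | E 8-9 | C 9-11 | F 11-15 | G 15-20 | D 20-28 |
Completion: A=4  B=2  C=11  D=28  E=9  F=15  G=20
Turnaround (C−A): A=4  B=1  C=6  D=22  E=1  F=7  G=7
Waiting(G) = turnaround − burst = 7 − 5 = 2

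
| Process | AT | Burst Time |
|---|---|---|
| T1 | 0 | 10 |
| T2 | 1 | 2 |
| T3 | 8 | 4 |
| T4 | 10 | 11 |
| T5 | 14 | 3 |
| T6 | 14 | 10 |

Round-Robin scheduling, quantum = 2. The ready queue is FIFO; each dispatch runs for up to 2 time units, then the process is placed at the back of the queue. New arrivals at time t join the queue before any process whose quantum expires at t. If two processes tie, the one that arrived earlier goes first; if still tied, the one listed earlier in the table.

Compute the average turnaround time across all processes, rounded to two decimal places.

15.83

Timeline: | T1 0-2 | T2 2-4 | T1 4-8 | T3 8-10 | T1 10-12 | T4 12-14 | T3 14-16 | T1 16-18 | T5 18-20 | T6 20-22 | T4 22-24 | T5 24-25 | T6 25-27 | T4 27-29 | T6 29-31 | T4 31-33 | T6 33-35 | T4 35-37 | T6 37-39 | T4 39-40 |
Completion: T1=18  T2=4  T3=16  T4=40  T5=25  T6=39
Turnaround (C−A): T1=18  T2=3  T3=8  T4=30  T5=11  T6=25
Turnaround times: T1=18, T2=3, T3=8, T4=30, T5=11, T6=25
Average turnaround = (18+3+8+30+11+25) / 6 = 95/6 = 15.83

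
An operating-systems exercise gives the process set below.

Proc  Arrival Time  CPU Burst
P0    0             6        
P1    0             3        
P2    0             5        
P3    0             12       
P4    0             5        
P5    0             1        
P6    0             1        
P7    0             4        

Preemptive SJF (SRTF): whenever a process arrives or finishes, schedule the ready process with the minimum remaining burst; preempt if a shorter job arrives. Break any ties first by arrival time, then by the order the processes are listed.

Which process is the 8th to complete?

Timeline: | P5 0-1 | P6 1-2 | P1 2-5 | P7 5-9 | P2 9-14 | P4 14-19 | P0 19-25 | P3 25-37 |
Completion: P0=25  P1=5  P2=14  P3=37  P4=19  P5=1  P6=2  P7=9
Turnaround (C−A): P0=25  P1=5  P2=14  P3=37  P4=19  P5=1  P6=2  P7=9
Finish order: P5 → P6 → P1 → P7 → P2 → P4 → P0 → P3

P3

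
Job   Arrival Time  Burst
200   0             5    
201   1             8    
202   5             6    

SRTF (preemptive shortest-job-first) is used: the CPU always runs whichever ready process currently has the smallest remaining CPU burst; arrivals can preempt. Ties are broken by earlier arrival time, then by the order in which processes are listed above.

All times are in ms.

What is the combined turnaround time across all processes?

29

Gantt: | 200 0-5 | 202 5-11 | 201 11-19 |
Completion: 200=5  201=19  202=11
Turnaround (C−A): 200=5  201=18  202=6
Turnaround = completion − arrival: 200=5, 201=18, 202=6
Total turnaround = 5 + 18 + 6 = 29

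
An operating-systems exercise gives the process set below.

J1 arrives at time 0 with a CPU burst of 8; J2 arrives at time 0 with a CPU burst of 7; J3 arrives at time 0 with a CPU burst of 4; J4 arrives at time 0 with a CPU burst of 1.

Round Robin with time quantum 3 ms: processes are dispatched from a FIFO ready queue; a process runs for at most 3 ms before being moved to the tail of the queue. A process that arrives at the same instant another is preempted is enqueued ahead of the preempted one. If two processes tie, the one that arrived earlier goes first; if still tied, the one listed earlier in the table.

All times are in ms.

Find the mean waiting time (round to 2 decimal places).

11.50

Gantt: | J1 0-3 | J2 3-6 | J3 6-9 | J4 9-10 | J1 10-13 | J2 13-16 | J3 16-17 | J1 17-19 | J2 19-20 |
Completion: J1=19  J2=20  J3=17  J4=10
Waiting times: J1=11, J2=13, J3=13, J4=9
Average waiting = (11+13+13+9) / 4 = 46/4 = 11.50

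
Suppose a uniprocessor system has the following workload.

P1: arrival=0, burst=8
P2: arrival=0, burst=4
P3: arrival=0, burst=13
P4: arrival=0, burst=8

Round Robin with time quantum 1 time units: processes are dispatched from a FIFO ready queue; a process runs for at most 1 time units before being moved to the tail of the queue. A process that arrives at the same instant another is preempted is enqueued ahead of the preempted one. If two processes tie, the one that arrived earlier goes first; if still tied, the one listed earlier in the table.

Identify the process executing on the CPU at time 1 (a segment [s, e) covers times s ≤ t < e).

P2

Timeline: | P1 0-1 | P2 1-2 | P3 2-3 | P4 3-4 | P1 4-5 | P2 5-6 | P3 6-7 | P4 7-8 | P1 8-9 | P2 9-10 | P3 10-11 | P4 11-12 | P1 12-13 | P2 13-14 | P3 14-15 | P4 15-16 | P1 16-17 | P3 17-18 | P4 18-19 | P1 19-20 | P3 20-21 | P4 21-22 | P1 22-23 | P3 23-24 | P4 24-25 | P1 25-26 | P3 26-27 | P4 27-28 | P3 28-33 |
Completion: P1=26  P2=14  P3=33  P4=28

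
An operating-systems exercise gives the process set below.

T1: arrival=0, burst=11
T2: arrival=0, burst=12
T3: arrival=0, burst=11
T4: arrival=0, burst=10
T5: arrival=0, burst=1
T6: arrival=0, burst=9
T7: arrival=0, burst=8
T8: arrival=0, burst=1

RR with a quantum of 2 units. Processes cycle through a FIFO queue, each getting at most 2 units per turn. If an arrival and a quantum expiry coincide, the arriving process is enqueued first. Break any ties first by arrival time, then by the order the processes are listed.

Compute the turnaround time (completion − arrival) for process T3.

Schedule: | T1 0-2 | T2 2-4 | T3 4-6 | T4 6-8 | T5 8-9 | T6 9-11 | T7 11-13 | T8 13-14 | T1 14-16 | T2 16-18 | T3 18-20 | T4 20-22 | T6 22-24 | T7 24-26 | T1 26-28 | T2 28-30 | T3 30-32 | T4 32-34 | T6 34-36 | T7 36-38 | T1 38-40 | T2 40-42 | T3 42-44 | T4 44-46 | T6 46-48 | T7 48-50 | T1 50-52 | T2 52-54 | T3 54-56 | T4 56-58 | T6 58-59 | T1 59-60 | T2 60-62 | T3 62-63 |
Completion: T1=60  T2=62  T3=63  T4=58  T5=9  T6=59  T7=50  T8=14
Turnaround (C−A): T1=60  T2=62  T3=63  T4=58  T5=9  T6=59  T7=50  T8=14
Turnaround(T3) = completion − arrival = 63 − 0 = 63

63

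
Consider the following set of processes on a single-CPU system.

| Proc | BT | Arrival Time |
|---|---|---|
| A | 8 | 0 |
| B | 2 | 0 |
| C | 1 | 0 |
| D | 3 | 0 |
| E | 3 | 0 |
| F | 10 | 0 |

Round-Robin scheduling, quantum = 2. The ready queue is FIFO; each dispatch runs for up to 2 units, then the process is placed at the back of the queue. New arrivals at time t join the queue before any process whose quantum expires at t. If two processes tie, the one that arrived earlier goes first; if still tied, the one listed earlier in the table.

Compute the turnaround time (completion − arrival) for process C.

Gantt: | A 0-2 | B 2-4 | C 4-5 | D 5-7 | E 7-9 | F 9-11 | A 11-13 | D 13-14 | E 14-15 | F 15-17 | A 17-19 | F 19-21 | A 21-23 | F 23-27 |
Completion: A=23  B=4  C=5  D=14  E=15  F=27
Turnaround(C) = completion − arrival = 5 − 0 = 5

5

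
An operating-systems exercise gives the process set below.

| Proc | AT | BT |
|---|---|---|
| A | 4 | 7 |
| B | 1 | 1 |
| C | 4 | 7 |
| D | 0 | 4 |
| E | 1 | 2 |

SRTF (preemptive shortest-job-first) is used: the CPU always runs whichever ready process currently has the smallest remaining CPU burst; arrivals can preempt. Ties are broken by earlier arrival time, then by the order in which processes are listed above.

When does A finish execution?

14

Timeline: | D 0-1 | B 1-2 | E 2-4 | D 4-7 | A 7-14 | C 14-21 |
Completion: A=14  B=2  C=21  D=7  E=4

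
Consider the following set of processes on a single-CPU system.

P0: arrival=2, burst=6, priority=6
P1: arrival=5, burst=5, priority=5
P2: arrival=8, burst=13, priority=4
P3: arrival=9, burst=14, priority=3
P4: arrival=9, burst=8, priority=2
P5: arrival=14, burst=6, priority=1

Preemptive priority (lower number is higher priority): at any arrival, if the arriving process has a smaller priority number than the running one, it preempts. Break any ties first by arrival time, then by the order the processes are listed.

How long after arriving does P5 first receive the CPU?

0

Timeline: | idle 0-2 | P0 2-5 | P1 5-8 | P2 8-9 | P4 9-14 | P5 14-20 | P4 20-23 | P3 23-37 | P2 37-49 | P1 49-51 | P0 51-54 |
Completion: P0=54  P1=51  P2=49  P3=37  P4=23  P5=20
Turnaround (C−A): P0=52  P1=46  P2=41  P3=28  P4=14  P5=6
Response(P5) = first start − arrival = 14 − 14 = 0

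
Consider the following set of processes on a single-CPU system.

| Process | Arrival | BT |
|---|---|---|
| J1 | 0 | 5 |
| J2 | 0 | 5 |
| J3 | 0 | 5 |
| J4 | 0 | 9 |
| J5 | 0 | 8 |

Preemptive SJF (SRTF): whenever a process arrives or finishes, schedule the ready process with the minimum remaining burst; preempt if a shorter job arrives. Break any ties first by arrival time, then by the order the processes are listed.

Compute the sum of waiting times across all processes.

53

Gantt: | J1 0-5 | J2 5-10 | J3 10-15 | J5 15-23 | J4 23-32 |
Completion: J1=5  J2=10  J3=15  J4=32  J5=23
Waiting = turnaround − burst: J1=0, J2=5, J3=10, J4=23, J5=15
Total waiting = 0 + 5 + 10 + 23 + 15 = 53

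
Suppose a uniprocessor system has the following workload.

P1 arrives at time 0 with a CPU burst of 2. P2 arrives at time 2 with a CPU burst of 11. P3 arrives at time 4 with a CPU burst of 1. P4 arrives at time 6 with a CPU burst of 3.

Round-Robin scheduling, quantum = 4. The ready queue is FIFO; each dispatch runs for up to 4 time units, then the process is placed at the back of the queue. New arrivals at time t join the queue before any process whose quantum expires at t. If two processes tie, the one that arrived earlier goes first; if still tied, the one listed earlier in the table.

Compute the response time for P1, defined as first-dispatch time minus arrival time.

Schedule: | P1 0-2 | P2 2-6 | P3 6-7 | P4 7-10 | P2 10-17 |
Completion: P1=2  P2=17  P3=7  P4=10
Response(P1) = first start − arrival = 0 − 0 = 0

0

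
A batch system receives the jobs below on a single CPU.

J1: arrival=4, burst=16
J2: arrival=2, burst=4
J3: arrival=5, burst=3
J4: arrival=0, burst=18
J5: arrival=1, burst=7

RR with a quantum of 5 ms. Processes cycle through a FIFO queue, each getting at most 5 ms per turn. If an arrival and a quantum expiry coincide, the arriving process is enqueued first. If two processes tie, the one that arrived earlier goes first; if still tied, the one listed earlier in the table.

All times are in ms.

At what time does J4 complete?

Schedule: | J4 0-5 | J5 5-10 | J2 10-14 | J1 14-19 | J3 19-22 | J4 22-27 | J5 27-29 | J1 29-34 | J4 34-39 | J1 39-44 | J4 44-47 | J1 47-48 |
Completion: J1=48  J2=14  J3=22  J4=47  J5=29

47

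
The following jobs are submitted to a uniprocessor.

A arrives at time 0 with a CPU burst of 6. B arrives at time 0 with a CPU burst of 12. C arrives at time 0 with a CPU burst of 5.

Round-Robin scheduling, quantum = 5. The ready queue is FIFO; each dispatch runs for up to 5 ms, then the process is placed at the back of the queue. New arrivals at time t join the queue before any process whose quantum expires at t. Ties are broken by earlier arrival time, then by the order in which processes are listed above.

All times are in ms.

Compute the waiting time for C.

10

Schedule: | A 0-5 | B 5-10 | C 10-15 | A 15-16 | B 16-23 |
Completion: A=16  B=23  C=15
Turnaround (C−A): A=16  B=23  C=15
Waiting(C) = turnaround − burst = 15 − 5 = 10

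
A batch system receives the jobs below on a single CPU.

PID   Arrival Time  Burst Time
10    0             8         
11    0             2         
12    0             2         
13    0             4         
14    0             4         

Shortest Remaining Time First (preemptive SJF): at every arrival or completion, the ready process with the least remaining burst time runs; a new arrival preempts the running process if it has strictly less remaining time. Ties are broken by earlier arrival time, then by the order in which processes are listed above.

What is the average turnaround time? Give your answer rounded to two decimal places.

9.20

Timeline: | 11 0-2 | 12 2-4 | 13 4-8 | 14 8-12 | 10 12-20 |
Completion: 10=20  11=2  12=4  13=8  14=12
Turnaround (C−A): 10=20  11=2  12=4  13=8  14=12
Turnaround times: 10=20, 11=2, 12=4, 13=8, 14=12
Average turnaround = (20+2+4+8+12) / 5 = 46/5 = 9.20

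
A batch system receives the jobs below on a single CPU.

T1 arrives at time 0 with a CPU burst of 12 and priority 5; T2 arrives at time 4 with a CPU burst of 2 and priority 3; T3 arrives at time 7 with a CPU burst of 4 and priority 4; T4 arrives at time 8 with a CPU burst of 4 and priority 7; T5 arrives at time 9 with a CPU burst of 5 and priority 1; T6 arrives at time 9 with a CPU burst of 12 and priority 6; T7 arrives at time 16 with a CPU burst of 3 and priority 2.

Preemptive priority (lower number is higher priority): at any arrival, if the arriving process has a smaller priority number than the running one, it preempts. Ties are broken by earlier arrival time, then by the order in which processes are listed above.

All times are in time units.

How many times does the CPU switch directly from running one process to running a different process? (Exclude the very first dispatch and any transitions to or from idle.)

9

Timeline: | T1 0-4 | T2 4-6 | T1 6-7 | T3 7-9 | T5 9-14 | T3 14-16 | T7 16-19 | T1 19-26 | T6 26-38 | T4 38-42 |
Completion: T1=26  T2=6  T3=16  T4=42  T5=14  T6=38  T7=19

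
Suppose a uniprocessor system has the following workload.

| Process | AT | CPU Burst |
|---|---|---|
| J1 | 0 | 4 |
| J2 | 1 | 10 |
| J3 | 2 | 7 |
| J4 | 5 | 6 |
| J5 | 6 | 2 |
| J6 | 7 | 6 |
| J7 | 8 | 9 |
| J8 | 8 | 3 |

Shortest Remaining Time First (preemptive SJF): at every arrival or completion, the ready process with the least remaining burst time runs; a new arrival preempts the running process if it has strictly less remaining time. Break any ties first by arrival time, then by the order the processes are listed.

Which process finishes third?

Timeline: | J1 0-4 | J3 4-6 | J5 6-8 | J8 8-11 | J3 11-16 | J4 16-22 | J6 22-28 | J7 28-37 | J2 37-47 |
Completion: J1=4  J2=47  J3=16  J4=22  J5=8  J6=28  J7=37  J8=11
Finish order: J1 → J5 → J8 → J3 → J4 → J6 → J7 → J2

J8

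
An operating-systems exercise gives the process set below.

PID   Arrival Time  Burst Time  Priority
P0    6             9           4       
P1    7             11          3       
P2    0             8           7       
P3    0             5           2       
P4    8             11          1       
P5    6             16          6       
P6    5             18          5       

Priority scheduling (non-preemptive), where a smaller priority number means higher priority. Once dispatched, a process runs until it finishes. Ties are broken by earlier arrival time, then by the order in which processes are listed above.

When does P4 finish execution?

Gantt: | P3 0-5 | P6 5-23 | P4 23-34 | P1 34-45 | P0 45-54 | P5 54-70 | P2 70-78 |
Completion: P0=54  P1=45  P2=78  P3=5  P4=34  P5=70  P6=23
Turnaround (C−A): P0=48  P1=38  P2=78  P3=5  P4=26  P5=64  P6=18

34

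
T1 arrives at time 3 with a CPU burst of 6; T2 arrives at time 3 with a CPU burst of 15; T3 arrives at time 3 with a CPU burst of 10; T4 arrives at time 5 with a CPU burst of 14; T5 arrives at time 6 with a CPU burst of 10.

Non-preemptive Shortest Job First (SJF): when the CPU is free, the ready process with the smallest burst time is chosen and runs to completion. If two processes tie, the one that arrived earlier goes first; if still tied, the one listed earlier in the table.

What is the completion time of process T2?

Gantt: | idle 0-3 | T1 3-9 | T3 9-19 | T5 19-29 | T4 29-43 | T2 43-58 |
Completion: T1=9  T2=58  T3=19  T4=43  T5=29
Turnaround (C−A): T1=6  T2=55  T3=16  T4=38  T5=23

58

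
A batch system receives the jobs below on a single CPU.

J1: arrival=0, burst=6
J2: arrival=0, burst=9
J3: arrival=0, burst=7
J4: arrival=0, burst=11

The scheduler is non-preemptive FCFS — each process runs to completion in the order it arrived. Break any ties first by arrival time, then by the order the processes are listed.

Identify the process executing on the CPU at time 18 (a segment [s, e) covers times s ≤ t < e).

Schedule: | J1 0-6 | J2 6-15 | J3 15-22 | J4 22-33 |
Completion: J1=6  J2=15  J3=22  J4=33
Turnaround (C−A): J1=6  J2=15  J3=22  J4=33

J3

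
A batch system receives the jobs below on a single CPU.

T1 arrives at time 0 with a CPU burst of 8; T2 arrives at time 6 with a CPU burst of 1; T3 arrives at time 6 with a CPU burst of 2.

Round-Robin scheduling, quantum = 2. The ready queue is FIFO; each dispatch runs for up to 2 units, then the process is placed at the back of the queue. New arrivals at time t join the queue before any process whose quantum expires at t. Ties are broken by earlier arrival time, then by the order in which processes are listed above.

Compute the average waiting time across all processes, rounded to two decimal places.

1.33

Gantt: | T1 0-6 | T2 6-7 | T3 7-9 | T1 9-11 |
Completion: T1=11  T2=7  T3=9
Turnaround (C−A): T1=11  T2=1  T3=3
Waiting times: T1=3, T2=0, T3=1
Average waiting = (3+0+1) / 3 = 4/3 = 1.33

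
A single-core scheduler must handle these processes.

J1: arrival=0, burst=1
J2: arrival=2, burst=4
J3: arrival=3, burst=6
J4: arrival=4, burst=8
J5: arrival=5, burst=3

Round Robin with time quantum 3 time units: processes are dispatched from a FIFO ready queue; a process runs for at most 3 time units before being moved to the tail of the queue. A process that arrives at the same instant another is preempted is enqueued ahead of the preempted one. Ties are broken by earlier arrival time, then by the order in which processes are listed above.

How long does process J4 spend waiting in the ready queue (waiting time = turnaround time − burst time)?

Timeline: | J1 0-1 | idle 1-2 | J2 2-5 | J3 5-8 | J4 8-11 | J5 11-14 | J2 14-15 | J3 15-18 | J4 18-23 |
Completion: J1=1  J2=15  J3=18  J4=23  J5=14
Waiting(J4) = turnaround − burst = 19 − 8 = 11

11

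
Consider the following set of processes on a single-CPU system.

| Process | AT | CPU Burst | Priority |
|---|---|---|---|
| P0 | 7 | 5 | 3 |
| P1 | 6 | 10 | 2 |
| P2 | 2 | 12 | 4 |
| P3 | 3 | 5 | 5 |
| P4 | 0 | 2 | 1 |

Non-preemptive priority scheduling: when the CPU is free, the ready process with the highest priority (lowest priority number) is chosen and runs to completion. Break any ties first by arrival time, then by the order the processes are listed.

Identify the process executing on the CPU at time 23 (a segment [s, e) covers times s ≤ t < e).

P1

Timeline: | P4 0-2 | P2 2-14 | P1 14-24 | P0 24-29 | P3 29-34 |
Completion: P0=29  P1=24  P2=14  P3=34  P4=2
Turnaround (C−A): P0=22  P1=18  P2=12  P3=31  P4=2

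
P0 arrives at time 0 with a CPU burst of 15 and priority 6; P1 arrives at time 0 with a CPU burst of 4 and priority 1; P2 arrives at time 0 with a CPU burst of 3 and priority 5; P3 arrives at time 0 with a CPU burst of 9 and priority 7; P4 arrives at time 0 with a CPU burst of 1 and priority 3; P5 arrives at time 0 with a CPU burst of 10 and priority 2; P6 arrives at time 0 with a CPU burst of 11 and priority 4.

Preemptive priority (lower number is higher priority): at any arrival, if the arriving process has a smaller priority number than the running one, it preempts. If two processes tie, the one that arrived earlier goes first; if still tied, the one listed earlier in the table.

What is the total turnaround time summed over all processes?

185

Timeline: | P1 0-4 | P5 4-14 | P4 14-15 | P6 15-26 | P2 26-29 | P0 29-44 | P3 44-53 |
Completion: P0=44  P1=4  P2=29  P3=53  P4=15  P5=14  P6=26
Turnaround (C−A): P0=44  P1=4  P2=29  P3=53  P4=15  P5=14  P6=26
Turnaround = completion − arrival: P0=44, P1=4, P2=29, P3=53, P4=15, P5=14, P6=26
Total turnaround = 44 + 4 + 29 + 53 + 15 + 14 + 26 = 185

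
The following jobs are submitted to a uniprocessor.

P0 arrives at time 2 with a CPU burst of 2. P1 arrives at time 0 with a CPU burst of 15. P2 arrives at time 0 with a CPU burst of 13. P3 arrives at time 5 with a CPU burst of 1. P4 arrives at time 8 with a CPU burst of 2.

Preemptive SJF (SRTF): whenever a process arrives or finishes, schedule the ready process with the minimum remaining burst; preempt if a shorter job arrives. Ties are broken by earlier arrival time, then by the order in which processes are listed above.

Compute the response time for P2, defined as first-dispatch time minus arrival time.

Gantt: | P2 0-2 | P0 2-4 | P2 4-5 | P3 5-6 | P2 6-8 | P4 8-10 | P2 10-18 | P1 18-33 |
Completion: P0=4  P1=33  P2=18  P3=6  P4=10
Response(P2) = first start − arrival = 0 − 0 = 0

0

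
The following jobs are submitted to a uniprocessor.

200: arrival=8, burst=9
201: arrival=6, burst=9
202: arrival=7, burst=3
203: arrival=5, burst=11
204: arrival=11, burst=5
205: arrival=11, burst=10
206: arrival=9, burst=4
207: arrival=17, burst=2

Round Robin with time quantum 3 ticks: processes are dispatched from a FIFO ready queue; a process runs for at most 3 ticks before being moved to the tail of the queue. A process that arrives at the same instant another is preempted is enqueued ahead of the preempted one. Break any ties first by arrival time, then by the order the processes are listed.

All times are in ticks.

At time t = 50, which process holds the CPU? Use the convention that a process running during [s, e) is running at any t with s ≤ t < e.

Gantt: | idle 0-5 | 203 5-8 | 201 8-11 | 202 11-14 | 200 14-17 | 203 17-20 | 206 20-23 | 204 23-26 | 205 26-29 | 201 29-32 | 207 32-34 | 200 34-37 | 203 37-40 | 206 40-41 | 204 41-43 | 205 43-46 | 201 46-49 | 200 49-52 | 203 52-54 | 205 54-58 |
Completion: 200=52  201=49  202=14  203=54  204=43  205=58  206=41  207=34
Turnaround (C−A): 200=44  201=43  202=7  203=49  204=32  205=47  206=32  207=17

200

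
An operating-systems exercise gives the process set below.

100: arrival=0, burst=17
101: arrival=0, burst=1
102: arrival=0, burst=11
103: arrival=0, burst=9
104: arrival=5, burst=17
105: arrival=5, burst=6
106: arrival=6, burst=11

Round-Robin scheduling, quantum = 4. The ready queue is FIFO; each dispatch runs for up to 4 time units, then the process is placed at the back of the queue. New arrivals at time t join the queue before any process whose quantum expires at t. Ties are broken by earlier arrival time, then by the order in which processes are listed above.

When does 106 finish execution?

66

Timeline: | 100 0-4 | 101 4-5 | 102 5-9 | 103 9-13 | 100 13-17 | 104 17-21 | 105 21-25 | 106 25-29 | 102 29-33 | 103 33-37 | 100 37-41 | 104 41-45 | 105 45-47 | 106 47-51 | 102 51-54 | 103 54-55 | 100 55-59 | 104 59-63 | 106 63-66 | 100 66-67 | 104 67-72 |
Completion: 100=67  101=5  102=54  103=55  104=72  105=47  106=66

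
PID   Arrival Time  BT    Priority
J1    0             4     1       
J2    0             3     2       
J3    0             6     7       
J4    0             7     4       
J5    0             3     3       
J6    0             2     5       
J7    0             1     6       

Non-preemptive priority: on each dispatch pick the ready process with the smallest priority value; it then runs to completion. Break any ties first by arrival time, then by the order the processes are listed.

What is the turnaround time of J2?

Gantt: | J1 0-4 | J2 4-7 | J5 7-10 | J4 10-17 | J6 17-19 | J7 19-20 | J3 20-26 |
Completion: J1=4  J2=7  J3=26  J4=17  J5=10  J6=19  J7=20
Turnaround (C−A): J1=4  J2=7  J3=26  J4=17  J5=10  J6=19  J7=20
Turnaround(J2) = completion − arrival = 7 − 0 = 7

7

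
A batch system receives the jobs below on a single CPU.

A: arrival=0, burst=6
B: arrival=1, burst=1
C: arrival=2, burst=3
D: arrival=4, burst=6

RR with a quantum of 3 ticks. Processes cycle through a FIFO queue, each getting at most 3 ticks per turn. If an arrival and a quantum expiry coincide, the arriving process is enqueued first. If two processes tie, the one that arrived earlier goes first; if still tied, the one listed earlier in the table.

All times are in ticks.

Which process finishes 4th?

D

Schedule: | A 0-3 | B 3-4 | C 4-7 | A 7-10 | D 10-16 |
Completion: A=10  B=4  C=7  D=16
Turnaround (C−A): A=10  B=3  C=5  D=12
Finish order: B → C → A → D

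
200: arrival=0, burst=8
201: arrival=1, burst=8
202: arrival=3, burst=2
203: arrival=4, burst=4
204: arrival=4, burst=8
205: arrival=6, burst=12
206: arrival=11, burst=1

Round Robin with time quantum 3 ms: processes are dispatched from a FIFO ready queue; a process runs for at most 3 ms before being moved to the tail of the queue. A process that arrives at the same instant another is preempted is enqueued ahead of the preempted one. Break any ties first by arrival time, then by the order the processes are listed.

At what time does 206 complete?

24

Schedule: | 200 0-3 | 201 3-6 | 202 6-8 | 200 8-11 | 203 11-14 | 204 14-17 | 205 17-20 | 201 20-23 | 206 23-24 | 200 24-26 | 203 26-27 | 204 27-30 | 205 30-33 | 201 33-35 | 204 35-37 | 205 37-43 |
Completion: 200=26  201=35  202=8  203=27  204=37  205=43  206=24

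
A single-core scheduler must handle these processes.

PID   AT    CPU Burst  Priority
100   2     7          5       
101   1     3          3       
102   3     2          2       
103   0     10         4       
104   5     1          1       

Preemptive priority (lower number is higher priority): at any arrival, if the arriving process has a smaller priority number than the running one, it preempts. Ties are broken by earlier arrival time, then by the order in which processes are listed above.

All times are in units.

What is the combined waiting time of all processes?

23

Timeline: | 103 0-1 | 101 1-3 | 102 3-5 | 104 5-6 | 101 6-7 | 103 7-16 | 100 16-23 |
Completion: 100=23  101=7  102=5  103=16  104=6
Waiting = turnaround − burst: 100=14, 101=3, 102=0, 103=6, 104=0
Total waiting = 14 + 3 + 0 + 6 + 0 = 23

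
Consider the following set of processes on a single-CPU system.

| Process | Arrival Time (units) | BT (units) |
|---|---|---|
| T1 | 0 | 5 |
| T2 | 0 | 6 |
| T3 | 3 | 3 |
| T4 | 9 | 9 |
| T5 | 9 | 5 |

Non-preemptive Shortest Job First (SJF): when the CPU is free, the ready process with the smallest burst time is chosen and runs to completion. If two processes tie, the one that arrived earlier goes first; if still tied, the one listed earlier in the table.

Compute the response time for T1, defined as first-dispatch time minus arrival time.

0

Timeline: | T1 0-5 | T3 5-8 | T2 8-14 | T5 14-19 | T4 19-28 |
Completion: T1=5  T2=14  T3=8  T4=28  T5=19
Turnaround (C−A): T1=5  T2=14  T3=5  T4=19  T5=10
Response(T1) = first start − arrival = 0 − 0 = 0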